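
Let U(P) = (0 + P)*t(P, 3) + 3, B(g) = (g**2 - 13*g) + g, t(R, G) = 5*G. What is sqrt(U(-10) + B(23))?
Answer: sqrt(106) ≈ 10.296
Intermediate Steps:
B(g) = g**2 - 12*g
U(P) = 3 + 15*P (U(P) = (0 + P)*(5*3) + 3 = P*15 + 3 = 15*P + 3 = 3 + 15*P)
sqrt(U(-10) + B(23)) = sqrt((3 + 15*(-10)) + 23*(-12 + 23)) = sqrt((3 - 150) + 23*11) = sqrt(-147 + 253) = sqrt(106)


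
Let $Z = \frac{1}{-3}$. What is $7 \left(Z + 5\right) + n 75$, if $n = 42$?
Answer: $\frac{9548}{3} \approx 3182.7$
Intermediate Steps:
$Z = - \frac{1}{3} \approx -0.33333$
$7 \left(Z + 5\right) + n 75 = 7 \left(- \frac{1}{3} + 5\right) + 42 \cdot 75 = 7 \cdot \frac{14}{3} + 3150 = \frac{98}{3} + 3150 = \frac{9548}{3}$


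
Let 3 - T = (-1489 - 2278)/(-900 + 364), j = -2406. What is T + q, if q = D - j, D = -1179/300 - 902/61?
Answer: 1948072743/817400 ≈ 2383.3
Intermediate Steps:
D = -114173/6100 (D = -1179*1/300 - 902*1/61 = -393/100 - 902/61 = -114173/6100 ≈ -18.717)
q = 14562427/6100 (q = -114173/6100 - 1*(-2406) = -114173/6100 + 2406 = 14562427/6100 ≈ 2387.3)
T = -2159/536 (T = 3 - (-1489 - 2278)/(-900 + 364) = 3 - (-3767)/(-536) = 3 - (-3767)*(-1)/536 = 3 - 1*3767/536 = 3 - 3767/536 = -2159/536 ≈ -4.0280)
T + q = -2159/536 + 14562427/6100 = 1948072743/817400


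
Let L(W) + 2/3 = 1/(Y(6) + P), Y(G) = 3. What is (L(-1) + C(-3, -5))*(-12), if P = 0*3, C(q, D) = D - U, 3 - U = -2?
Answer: 124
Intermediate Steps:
U = 5 (U = 3 - 1*(-2) = 3 + 2 = 5)
C(q, D) = -5 + D (C(q, D) = D - 1*5 = D - 5 = -5 + D)
P = 0
L(W) = -⅓ (L(W) = -⅔ + 1/(3 + 0) = -⅔ + 1/3 = -⅔ + ⅓ = -⅓)
(L(-1) + C(-3, -5))*(-12) = (-⅓ + (-5 - 5))*(-12) = (-⅓ - 10)*(-12) = -31/3*(-12) = 124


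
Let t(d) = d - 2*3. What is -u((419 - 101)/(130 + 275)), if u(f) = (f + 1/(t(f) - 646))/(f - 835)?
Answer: 9300659/9900786766 ≈ 0.00093939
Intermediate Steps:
t(d) = -6 + d (t(d) = d - 6 = -6 + d)
u(f) = (f + 1/(-652 + f))/(-835 + f) (u(f) = (f + 1/((-6 + f) - 646))/(f - 835) = (f + 1/(-652 + f))/(-835 + f))
-u((419 - 101)/(130 + 275)) = -(1 + ((419 - 101)/(130 + 275))**2 - 652*(419 - 101)/(130 + 275))/(544420 + ((419 - 101)/(130 + 275))**2 - 1487*(419 - 101)/(130 + 275)) = -(1 + (318/405)**2 - 207336/405)/(544420 + (318/405)**2 - 472866/405) = -(1 + (318*(1/405))**2 - 207336/405)/(544420 + (318*(1/405))**2 - 472866/405) = -(1 + (106/135)**2 - 652*106/135)/(544420 + (106/135)**2 - 1487*106/135) = -(1 + 11236/18225 - 69112/135)/(544420 + 11236/18225 - 157622/135) = -(-9300659)/(9900786766/18225*18225) = -18225*(-9300659)/(9900786766*18225) = -1*(-9300659/9900786766) = 9300659/9900786766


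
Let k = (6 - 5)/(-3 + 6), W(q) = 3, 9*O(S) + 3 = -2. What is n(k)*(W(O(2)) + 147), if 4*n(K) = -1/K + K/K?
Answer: -75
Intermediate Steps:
O(S) = -5/9 (O(S) = -⅓ + (⅑)*(-2) = -⅓ - 2/9 = -5/9)
k = ⅓ (k = 1/3 = 1*(⅓) = ⅓ ≈ 0.33333)
n(K) = ¼ - 1/(4*K) (n(K) = (-1/K + K/K)/4 = (-1/K + 1)/4 = (1 - 1/K)/4 = ¼ - 1/(4*K))
n(k)*(W(O(2)) + 147) = ((-1 + ⅓)/(4*(⅓)))*(3 + 147) = ((¼)*3*(-⅔))*150 = -½*150 = -75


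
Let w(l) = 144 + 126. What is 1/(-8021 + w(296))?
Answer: -1/7751 ≈ -0.00012902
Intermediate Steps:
w(l) = 270
1/(-8021 + w(296)) = 1/(-8021 + 270) = 1/(-7751) = -1/7751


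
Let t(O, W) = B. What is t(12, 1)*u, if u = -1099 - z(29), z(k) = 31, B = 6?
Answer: -6780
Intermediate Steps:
t(O, W) = 6
u = -1130 (u = -1099 - 1*31 = -1099 - 31 = -1130)
t(12, 1)*u = 6*(-1130) = -6780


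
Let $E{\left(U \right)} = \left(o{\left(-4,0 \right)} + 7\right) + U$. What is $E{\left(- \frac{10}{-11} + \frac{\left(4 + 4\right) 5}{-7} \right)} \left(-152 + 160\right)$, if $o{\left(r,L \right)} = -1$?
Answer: $\frac{736}{77} \approx 9.5584$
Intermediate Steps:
$E{\left(U \right)} = 6 + U$ ($E{\left(U \right)} = \left(-1 + 7\right) + U = 6 + U$)
$E{\left(- \frac{10}{-11} + \frac{\left(4 + 4\right) 5}{-7} \right)} \left(-152 + 160\right) = \left(6 + \left(- \frac{10}{-11} + \frac{\left(4 + 4\right) 5}{-7}\right)\right) \left(-152 + 160\right) = \left(6 + \left(\left(-10\right) \left(- \frac{1}{11}\right) + 8 \cdot 5 \left(- \frac{1}{7}\right)\right)\right) 8 = \left(6 + \left(\frac{10}{11} + 40 \left(- \frac{1}{7}\right)\right)\right) 8 = \left(6 + \left(\frac{10}{11} - \frac{40}{7}\right)\right) 8 = \left(6 - \frac{370}{77}\right) 8 = \frac{92}{77} \cdot 8 = \frac{736}{77}$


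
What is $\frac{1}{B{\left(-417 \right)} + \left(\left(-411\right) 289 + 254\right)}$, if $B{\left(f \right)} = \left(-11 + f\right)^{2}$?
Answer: $\frac{1}{64659} \approx 1.5466 \cdot 10^{-5}$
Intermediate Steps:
$\frac{1}{B{\left(-417 \right)} + \left(\left(-411\right) 289 + 254\right)} = \frac{1}{\left(-11 - 417\right)^{2} + \left(\left(-411\right) 289 + 254\right)} = \frac{1}{\left(-428\right)^{2} + \left(-118779 + 254\right)} = \frac{1}{183184 - 118525} = \frac{1}{64659}$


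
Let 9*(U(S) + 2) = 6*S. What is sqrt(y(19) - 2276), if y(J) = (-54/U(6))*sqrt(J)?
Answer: sqrt(-2276 - 27*sqrt(19)) ≈ 48.925*I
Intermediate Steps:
U(S) = -2 + 2*S/3 (U(S) = -2 + (6*S)/9 = -2 + 2*S/3)
y(J) = -27*sqrt(J) (y(J) = (-54/(-2 + (2/3)*6))*sqrt(J) = (-54/(-2 + 4))*sqrt(J) = (-54/2)*sqrt(J) = (-54*1/2)*sqrt(J) = -27*sqrt(J))
sqrt(y(19) - 2276) = sqrt(-27*sqrt(19) - 2276) = sqrt(-2276 - 27*sqrt(19))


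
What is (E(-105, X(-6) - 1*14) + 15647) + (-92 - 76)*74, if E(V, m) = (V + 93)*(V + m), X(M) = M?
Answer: 4715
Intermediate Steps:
E(V, m) = (93 + V)*(V + m)
(E(-105, X(-6) - 1*14) + 15647) + (-92 - 76)*74 = (((-105)² + 93*(-105) + 93*(-6 - 1*14) - 105*(-6 - 1*14)) + 15647) + (-92 - 76)*74 = ((11025 - 9765 + 93*(-6 - 14) - 105*(-6 - 14)) + 15647) - 168*74 = ((11025 - 9765 + 93*(-20) - 105*(-20)) + 15647) - 12432 = ((11025 - 9765 - 1860 + 2100) + 15647) - 12432 = (1500 + 15647) - 12432 = 17147 - 12432 = 4715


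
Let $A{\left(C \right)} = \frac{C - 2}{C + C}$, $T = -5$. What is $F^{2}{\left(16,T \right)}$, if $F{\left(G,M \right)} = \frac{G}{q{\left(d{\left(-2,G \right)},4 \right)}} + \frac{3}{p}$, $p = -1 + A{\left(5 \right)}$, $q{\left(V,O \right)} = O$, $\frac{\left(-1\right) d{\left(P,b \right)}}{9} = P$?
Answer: $\frac{4}{49} \approx 0.081633$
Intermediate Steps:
$d{\left(P,b \right)} = - 9 P$
$A{\left(C \right)} = \frac{-2 + C}{2 C}$
$p = - \frac{7}{10}$ ($p = -1 + \frac{-2 + 5}{2 \cdot 5} = -1 + \frac{1}{2} \cdot \frac{1}{5} \cdot 3 = -1 + \frac{3}{10} = - \frac{7}{10} \approx -0.7$)
$F{\left(G,M \right)} = - \frac{30}{7} + \frac{G}{4}$ ($F{\left(G,M \right)} = \frac{G}{4} + \frac{3}{- \frac{7}{10}} = G \frac{1}{4} + 3 \left(- \frac{10}{7}\right) = \frac{G}{4} - \frac{30}{7} = - \frac{30}{7} + \frac{G}{4}$)
$F^{2}{\left(16,T \right)} = \left(- \frac{30}{7} + \frac{1}{4} \cdot 16\right)^{2} = \left(- \frac{30}{7} + 4\right)^{2} = \left(- \frac{2}{7}\right)^{2} = \frac{4}{49}$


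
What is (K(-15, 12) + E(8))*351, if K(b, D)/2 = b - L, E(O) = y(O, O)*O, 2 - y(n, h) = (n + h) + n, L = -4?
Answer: -69498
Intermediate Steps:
y(n, h) = 2 - h - 2*n (y(n, h) = 2 - ((n + h) + n) = 2 - ((h + n) + n) = 2 - (h + 2*n) = 2 + (-h - 2*n) = 2 - h - 2*n)
E(O) = O*(2 - 3*O) (E(O) = (2 - O - 2*O)*O = (2 - 3*O)*O = O*(2 - 3*O))
K(b, D) = 8 + 2*b (K(b, D) = 2*(b - 1*(-4)) = 2*(b + 4) = 2*(4 + b) = 8 + 2*b)
(K(-15, 12) + E(8))*351 = ((8 + 2*(-15)) + 8*(2 - 3*8))*351 = ((8 - 30) + 8*(2 - 24))*351 = (-22 + 8*(-22))*351 = (-22 - 176)*351 = -198*351 = -69498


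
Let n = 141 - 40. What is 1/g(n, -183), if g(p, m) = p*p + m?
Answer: 1/10018 ≈ 9.9820e-5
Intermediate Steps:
n = 101
g(p, m) = m + p**2 (g(p, m) = p**2 + m = m + p**2)
1/g(n, -183) = 1/(-183 + 101**2) = 1/(-183 + 10201) = 1/10018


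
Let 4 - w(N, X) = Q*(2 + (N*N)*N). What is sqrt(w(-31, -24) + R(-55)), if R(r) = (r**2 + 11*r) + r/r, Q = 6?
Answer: sqrt(181159) ≈ 425.63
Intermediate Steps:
R(r) = 1 + r**2 + 11*r (R(r) = (r**2 + 11*r) + 1 = 1 + r**2 + 11*r)
w(N, X) = -8 - 6*N**3 (w(N, X) = 4 - 6*(2 + (N*N)*N) = 4 - 6*(2 + N**2*N) = 4 - 6*(2 + N**3) = 4 - (12 + 6*N**3) = 4 + (-12 - 6*N**3) = -8 - 6*N**3)
sqrt(w(-31, -24) + R(-55)) = sqrt((-8 - 6*(-31)**3) + (1 + (-55)**2 + 11*(-55))) = sqrt((-8 - 6*(-29791)) + (1 + 3025 - 605)) = sqrt((-8 + 178746) + 2421) = sqrt(178738 + 2421) = sqrt(181159)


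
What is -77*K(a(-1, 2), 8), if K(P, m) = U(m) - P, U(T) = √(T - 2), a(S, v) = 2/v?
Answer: 77 - 77*√6 ≈ -111.61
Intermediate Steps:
U(T) = √(-2 + T)
K(P, m) = √(-2 + m) - P
-77*K(a(-1, 2), 8) = -77*(√(-2 + 8) - 2/2) = -77*(√6 - 2/2) = -77*(√6 - 1*1) = -77*(√6 - 1) = -77*(-1 + √6) = 77 - 77*√6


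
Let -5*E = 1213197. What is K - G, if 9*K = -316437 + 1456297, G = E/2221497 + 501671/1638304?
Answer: 2304722044060928053/18197437105440 ≈ 1.2665e+5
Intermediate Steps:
E = -1213197/5 (E = -⅕*1213197 = -1213197/5 ≈ -2.4264e+5)
G = 1194905869849/6065812368480 (G = -1213197/5/2221497 + 501671/1638304 = -1213197/5*1/2221497 + 501671*(1/1638304) = -404399/3702495 + 501671/1638304 = 1194905869849/6065812368480 ≈ 0.19699)
K = 1139860/9 (K = (-316437 + 1456297)/9 = (⅑)*1139860 = 1139860/9 ≈ 1.2665e+5)
K - G = 1139860/9 - 1*1194905869849/6065812368480 = 1139860/9 - 1194905869849/6065812368480 = 2304722044060928053/18197437105440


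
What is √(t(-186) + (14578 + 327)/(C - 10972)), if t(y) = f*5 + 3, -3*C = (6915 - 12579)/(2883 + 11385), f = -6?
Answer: I*√10859009456861457/19568326 ≈ 5.3253*I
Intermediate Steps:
C = 472/3567 (C = -(6915 - 12579)/(3*(2883 + 11385)) = -(-1888)/14268 = -⅓*(-472/1189) = 472/3567 ≈ 0.13232)
t(y) = -27 (t(y) = -6*5 + 3 = -30 + 3 = -27)
√(t(-186) + (14578 + 327)/(C - 10972)) = √(-27 + (14578 + 327)/(472/3567 - 10972)) = √(-27 + 14905/(-39136652/3567)) = √(-27 + 14905*(-3567/39136652)) = √(-27 - 53166135/39136652) = √(-1109855739/39136652) = I*√10859009456861457/19568326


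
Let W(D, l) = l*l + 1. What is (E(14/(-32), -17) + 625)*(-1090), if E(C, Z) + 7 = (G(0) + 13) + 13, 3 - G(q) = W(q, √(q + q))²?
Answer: -704140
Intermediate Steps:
W(D, l) = 1 + l² (W(D, l) = l² + 1 = 1 + l²)
G(q) = 3 - (1 + 2*q)² (G(q) = 3 - (1 + (√(q + q))²)² = 3 - (1 + (√(2*q))²)² = 3 - (1 + (√2*√q)²)² = 3 - (1 + 2*q)²)
E(C, Z) = 21 (E(C, Z) = -7 + (((3 - (1 + 2*0)²) + 13) + 13) = -7 + (((3 - (1 + 0)²) + 13) + 13) = -7 + (((3 - 1*1²) + 13) + 13) = -7 + (((3 - 1*1) + 13) + 13) = -7 + (((3 - 1) + 13) + 13) = -7 + ((2 + 13) + 13) = -7 + (15 + 13) = -7 + 28 = 21)
(E(14/(-32), -17) + 625)*(-1090) = (21 + 625)*(-1090) = 646*(-1090) = -704140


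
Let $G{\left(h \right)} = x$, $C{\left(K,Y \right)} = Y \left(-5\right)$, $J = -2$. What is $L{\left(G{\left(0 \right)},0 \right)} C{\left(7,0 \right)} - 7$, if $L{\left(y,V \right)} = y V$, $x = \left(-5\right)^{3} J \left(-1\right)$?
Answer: $-7$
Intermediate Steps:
$C{\left(K,Y \right)} = - 5 Y$
$x = -250$ ($x = \left(-5\right)^{3} \left(\left(-2\right) \left(-1\right)\right) = \left(-125\right) 2 = -250$)
$G{\left(h \right)} = -250$
$L{\left(y,V \right)} = V y$
$L{\left(G{\left(0 \right)},0 \right)} C{\left(7,0 \right)} - 7 = 0 \left(-250\right) \left(\left(-5\right) 0\right) - 7 = 0 \cdot 0 - 7 = 0 - 7 = -7$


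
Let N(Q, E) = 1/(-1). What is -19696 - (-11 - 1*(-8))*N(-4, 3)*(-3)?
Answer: -19687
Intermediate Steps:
N(Q, E) = -1
-19696 - (-11 - 1*(-8))*N(-4, 3)*(-3) = -19696 - (-11 - 1*(-8))*(-1)*(-3) = -19696 - (-11 + 8)*(-1)*(-3) = -19696 - (-3*(-1))*(-3) = -19696 - 3*(-3) = -19696 - 1*(-9) = -19696 + 9 = -19687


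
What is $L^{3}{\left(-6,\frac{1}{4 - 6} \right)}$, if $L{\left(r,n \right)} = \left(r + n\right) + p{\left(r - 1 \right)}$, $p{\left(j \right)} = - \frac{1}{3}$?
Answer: $- \frac{68921}{216} \approx -319.08$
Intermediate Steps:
$p{\left(j \right)} = - \frac{1}{3}$ ($p{\left(j \right)} = \left(-1\right) \frac{1}{3} = - \frac{1}{3}$)
$L{\left(r,n \right)} = - \frac{1}{3} + n + r$ ($L{\left(r,n \right)} = \left(r + n\right) - \frac{1}{3} = \left(n + r\right) - \frac{1}{3} = - \frac{1}{3} + n + r$)
$L^{3}{\left(-6,\frac{1}{4 - 6} \right)} = \left(- \frac{1}{3} + \frac{1}{4 - 6} - 6\right)^{3} = \left(- \frac{1}{3} + \frac{1}{-2} - 6\right)^{3} = \left(- \frac{1}{3} - \frac{1}{2} - 6\right)^{3} = \left(- \frac{41}{6}\right)^{3} = - \frac{68921}{216}$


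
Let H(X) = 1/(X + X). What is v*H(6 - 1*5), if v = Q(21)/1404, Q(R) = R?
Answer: 7/936 ≈ 0.0074786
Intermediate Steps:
H(X) = 1/(2*X)
v = 7/468 (v = 21/1404 = 21*(1/1404) = 7/468 ≈ 0.014957)
v*H(6 - 1*5) = 7*(1/(2*(6 - 1*5)))/468 = 7*(1/(2*(6 - 5)))/468 = 7*((1/2)/1)/468 = 7*((1/2)*1)/468 = (7/468)*(1/2) = 7/936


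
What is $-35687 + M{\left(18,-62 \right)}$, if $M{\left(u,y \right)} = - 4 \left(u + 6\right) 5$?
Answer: $-36167$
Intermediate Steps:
$M{\left(u,y \right)} = -120 - 20 u$ ($M{\left(u,y \right)} = - 4 \left(6 + u\right) 5 = \left(-24 - 4 u\right) 5 = -120 - 20 u$)
$-35687 + M{\left(18,-62 \right)} = -35687 - 480 = -36167$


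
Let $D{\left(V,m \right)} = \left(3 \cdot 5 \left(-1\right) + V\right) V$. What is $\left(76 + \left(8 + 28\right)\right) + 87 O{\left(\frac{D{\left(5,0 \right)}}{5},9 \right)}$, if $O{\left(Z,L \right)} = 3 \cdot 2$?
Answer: $634$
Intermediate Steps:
$D{\left(V,m \right)} = V \left(-15 + V\right)$ ($D{\left(V,m \right)} = \left(15 \left(-1\right) + V\right) V = \left(-15 + V\right) V = V \left(-15 + V\right)$)
$O{\left(Z,L \right)} = 6$
$\left(76 + \left(8 + 28\right)\right) + 87 O{\left(\frac{D{\left(5,0 \right)}}{5},9 \right)} = \left(76 + \left(8 + 28\right)\right) + 87 \cdot 6 = \left(76 + 36\right) + 522 = 112 + 522 = 634$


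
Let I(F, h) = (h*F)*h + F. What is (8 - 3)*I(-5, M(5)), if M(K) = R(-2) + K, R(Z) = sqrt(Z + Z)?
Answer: -550 - 500*I ≈ -550.0 - 500.0*I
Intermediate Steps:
R(Z) = sqrt(2)*sqrt(Z) (R(Z) = sqrt(2*Z) = sqrt(2)*sqrt(Z))
M(K) = K + 2*I (M(K) = sqrt(2)*sqrt(-2) + K = sqrt(2)*(I*sqrt(2)) + K = 2*I + K = K + 2*I)
I(F, h) = F + F*h**2 (I(F, h) = (F*h)*h + F = F*h**2 + F = F + F*h**2)
(8 - 3)*I(-5, M(5)) = (8 - 3)*(-5*(1 + (5 + 2*I)**2)) = 5*(-5 - 5*(5 + 2*I)**2) = -25 - 25*(5 + 2*I)**2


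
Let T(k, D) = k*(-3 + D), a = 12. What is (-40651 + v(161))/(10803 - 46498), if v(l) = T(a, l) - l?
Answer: 38916/35695 ≈ 1.0902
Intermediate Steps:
v(l) = -36 + 11*l (v(l) = 12*(-3 + l) - l = (-36 + 12*l) - l = -36 + 11*l)
(-40651 + v(161))/(10803 - 46498) = (-40651 + (-36 + 11*161))/(10803 - 46498) = (-40651 + (-36 + 1771))/(-35695) = (-40651 + 1735)*(-1/35695) = -38916*(-1/35695) = 38916/35695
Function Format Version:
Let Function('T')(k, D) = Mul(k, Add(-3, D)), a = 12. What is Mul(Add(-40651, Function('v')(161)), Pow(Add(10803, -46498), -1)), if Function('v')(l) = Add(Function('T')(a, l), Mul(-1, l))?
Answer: Rational(38916, 35695) ≈ 1.0902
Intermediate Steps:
Function('v')(l) = Add(-36, Mul(11, l)) (Function('v')(l) = Add(Mul(12, Add(-3, l)), Mul(-1, l)) = Add(Add(-36, Mul(12, l)), Mul(-1, l)) = Add(-36, Mul(11, l)))
Mul(Add(-40651, Function('v')(161)), Pow(Add(10803, -46498), -1)) = Mul(Add(-40651, Add(-36, Mul(11, 161))), Pow(Add(10803, -46498), -1)) = Mul(Add(-40651, Add(-36, 1771)), Pow(-35695, -1)) = Mul(Add(-40651, 1735), Rational(-1, 35695)) = Mul(-38916, Rational(-1, 35695)) = Rational(38916, 35695)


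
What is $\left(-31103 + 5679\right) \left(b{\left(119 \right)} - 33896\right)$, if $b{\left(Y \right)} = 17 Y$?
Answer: $810339152$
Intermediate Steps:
$\left(-31103 + 5679\right) \left(b{\left(119 \right)} - 33896\right) = \left(-31103 + 5679\right) \left(17 \cdot 119 - 33896\right) = - 25424 \left(2023 - 33896\right) = \left(-25424\right) \left(-31873\right) = 810339152$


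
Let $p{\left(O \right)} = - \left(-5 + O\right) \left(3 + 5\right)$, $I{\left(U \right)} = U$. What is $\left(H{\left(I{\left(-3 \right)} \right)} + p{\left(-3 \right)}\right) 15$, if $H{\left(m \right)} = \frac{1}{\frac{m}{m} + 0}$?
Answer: $975$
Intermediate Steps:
$p{\left(O \right)} = 40 - 8 O$ ($p{\left(O \right)} = - \left(-5 + O\right) 8 = - (-40 + 8 O) = 40 - 8 O$)
$H{\left(m \right)} = 1$ ($H{\left(m \right)} = \frac{1}{1 + 0} = 1^{-1} = 1$)
$\left(H{\left(I{\left(-3 \right)} \right)} + p{\left(-3 \right)}\right) 15 = \left(1 + \left(40 - -24\right)\right) 15 = \left(1 + \left(40 + 24\right)\right) 15 = \left(1 + 64\right) 15 = 65 \cdot 15 = 975$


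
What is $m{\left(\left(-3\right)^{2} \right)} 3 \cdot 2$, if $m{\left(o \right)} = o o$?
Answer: $486$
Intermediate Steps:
$m{\left(o \right)} = o^{2}$
$m{\left(\left(-3\right)^{2} \right)} 3 \cdot 2 = \left(\left(-3\right)^{2}\right)^{2} \cdot 3 \cdot 2 = 9^{2} \cdot 6 = 81 \cdot 6 = 486$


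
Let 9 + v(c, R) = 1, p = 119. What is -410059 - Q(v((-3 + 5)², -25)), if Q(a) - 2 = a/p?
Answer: -48797251/119 ≈ -4.1006e+5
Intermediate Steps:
v(c, R) = -8 (v(c, R) = -9 + 1 = -8)
Q(a) = 2 + a/119
-410059 - Q(v((-3 + 5)², -25)) = -410059 - (2 + (1/119)*(-8)) = -410059 - (2 - 8/119) = -410059 - 1*230/119 = -410059 - 230/119 = -48797251/119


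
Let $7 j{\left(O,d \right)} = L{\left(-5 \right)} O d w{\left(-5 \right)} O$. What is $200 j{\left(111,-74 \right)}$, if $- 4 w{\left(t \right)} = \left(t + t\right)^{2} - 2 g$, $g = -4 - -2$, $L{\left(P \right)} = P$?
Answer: $- \frac{23705604000}{7} \approx -3.3865 \cdot 10^{9}$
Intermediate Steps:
$g = -2$ ($g = -4 + 2 = -2$)
$w{\left(t \right)} = -1 - t^{2}$ ($w{\left(t \right)} = - \frac{\left(t + t\right)^{2} - -4}{4} = - \frac{\left(2 t\right)^{2} + 4}{4} = - \frac{4 t^{2} + 4}{4} = - \frac{4 + 4 t^{2}}{4} = -1 - t^{2}$)
$j{\left(O,d \right)} = \frac{130 d O^{2}}{7}$ ($j{\left(O,d \right)} = \frac{- 5 O d \left(-1 - \left(-5\right)^{2}\right) O}{7} = \frac{- 5 O d \left(-1 - 25\right) O}{7} = \frac{- 5 O d \left(-26\right) O}{7} = \frac{130 O d O}{7} = \frac{130 d O^{2}}{7}$)
$200 j{\left(111,-74 \right)} = 200 \cdot \frac{130}{7} \left(-74\right) 111^{2} = 200 \cdot \frac{130}{7} \left(-74\right) 12321 = 200 \left(- \frac{118528020}{7}\right) = - \frac{23705604000}{7}$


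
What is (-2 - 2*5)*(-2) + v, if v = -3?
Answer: 21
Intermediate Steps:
(-2 - 2*5)*(-2) + v = (-2 - 2*5)*(-2) - 3 = (-2 - 10)*(-2) - 3 = -12*(-2) - 3 = 24 - 3 = 21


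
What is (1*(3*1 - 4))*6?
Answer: -6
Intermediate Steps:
(1*(3*1 - 4))*6 = (1*(3 - 4))*6 = (1*(-1))*6 = -1*6 = -6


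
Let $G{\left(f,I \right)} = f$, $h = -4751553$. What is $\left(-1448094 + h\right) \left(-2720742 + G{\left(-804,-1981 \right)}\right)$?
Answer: $16872624494262$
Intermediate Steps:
$\left(-1448094 + h\right) \left(-2720742 + G{\left(-804,-1981 \right)}\right) = \left(-1448094 - 4751553\right) \left(-2720742 - 804\right) = \left(-6199647\right) \left(-2721546\right) = 16872624494262$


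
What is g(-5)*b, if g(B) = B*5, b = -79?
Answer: 1975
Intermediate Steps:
g(B) = 5*B
g(-5)*b = (5*(-5))*(-79) = -25*(-79) = 1975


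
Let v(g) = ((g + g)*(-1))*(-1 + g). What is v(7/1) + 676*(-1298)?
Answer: -877532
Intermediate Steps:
v(g) = -2*g*(-1 + g) (v(g) = ((2*g)*(-1))*(-1 + g) = (-2*g)*(-1 + g) = -2*g*(-1 + g))
v(7/1) + 676*(-1298) = 2*(7/1)*(1 - 7/1) + 676*(-1298) = 2*(7*1)*(1 - 7) - 877448 = 2*7*(1 - 1*7) - 877448 = 2*7*(1 - 7) - 877448 = 2*7*(-6) - 877448 = -84 - 877448 = -877532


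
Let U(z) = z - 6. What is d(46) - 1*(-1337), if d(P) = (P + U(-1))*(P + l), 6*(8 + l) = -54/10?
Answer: 27839/10 ≈ 2783.9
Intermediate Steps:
l = -89/10 (l = -8 + (-54/10)/6 = -8 + (-54*⅒)/6 = -8 + (⅙)*(-27/5) = -8 - 9/10 = -89/10 ≈ -8.9000)
U(z) = -6 + z
d(P) = (-7 + P)*(-89/10 + P) (d(P) = (P + (-6 - 1))*(P - 89/10) = (P - 7)*(-89/10 + P) = (-7 + P)*(-89/10 + P))
d(46) - 1*(-1337) = (623/10 + 46² - 159/10*46) - 1*(-1337) = (623/10 + 2116 - 3657/5) + 1337 = 14469/10 + 1337 = 27839/10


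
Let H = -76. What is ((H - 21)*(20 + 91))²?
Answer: 115928289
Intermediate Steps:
((H - 21)*(20 + 91))² = ((-76 - 21)*(20 + 91))² = (-97*111)² = (-10767)² = 115928289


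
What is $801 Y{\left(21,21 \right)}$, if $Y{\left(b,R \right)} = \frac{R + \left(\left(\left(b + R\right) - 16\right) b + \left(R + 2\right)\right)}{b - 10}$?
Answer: $\frac{472590}{11} \approx 42963.0$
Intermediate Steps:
$Y{\left(b,R \right)} = \frac{2 + 2 R + b \left(-16 + R + b\right)}{-10 + b}$ ($Y{\left(b,R \right)} = \frac{R + \left(\left(\left(R + b\right) - 16\right) b + \left(2 + R\right)\right)}{-10 + b} = \frac{R + \left(\left(-16 + R + b\right) b + \left(2 + R\right)\right)}{-10 + b} = \frac{R + \left(b \left(-16 + R + b\right) + \left(2 + R\right)\right)}{-10 + b} = \frac{R + \left(2 + R + b \left(-16 + R + b\right)\right)}{-10 + b} = \frac{2 + 2 R + b \left(-16 + R + b\right)}{-10 + b}$)
$801 Y{\left(21,21 \right)} = 801 \frac{2 + 21^{2} - 336 + 2 \cdot 21 + 21 \cdot 21}{-10 + 21} = 801 \frac{2 + 441 - 336 + 42 + 441}{11} = 801 \cdot \frac{1}{11} \cdot 590 = 801 \cdot \frac{590}{11} = \frac{472590}{11}$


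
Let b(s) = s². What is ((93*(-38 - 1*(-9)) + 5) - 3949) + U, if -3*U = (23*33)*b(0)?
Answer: -6641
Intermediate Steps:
U = 0 (U = -23*33*0²/3 = -253*0 = -⅓*0 = 0)
((93*(-38 - 1*(-9)) + 5) - 3949) + U = ((93*(-38 - 1*(-9)) + 5) - 3949) + 0 = ((93*(-38 + 9) + 5) - 3949) + 0 = ((93*(-29) + 5) - 3949) + 0 = ((-2697 + 5) - 3949) + 0 = (-2692 - 3949) + 0 = -6641 + 0 = -6641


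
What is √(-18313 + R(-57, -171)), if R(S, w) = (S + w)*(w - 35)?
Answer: √28655 ≈ 169.28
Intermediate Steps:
R(S, w) = (-35 + w)*(S + w) (R(S, w) = (S + w)*(-35 + w) = (-35 + w)*(S + w))
√(-18313 + R(-57, -171)) = √(-18313 + ((-171)² - 35*(-57) - 35*(-171) - 57*(-171))) = √(-18313 + (29241 + 1995 + 5985 + 9747)) = √(-18313 + 46968) = √28655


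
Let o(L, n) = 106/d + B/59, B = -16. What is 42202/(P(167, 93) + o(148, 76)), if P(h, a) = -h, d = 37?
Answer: -92126966/358899 ≈ -256.69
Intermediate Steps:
o(L, n) = 5662/2183 (o(L, n) = 106/37 - 16/59 = 5662/2183)
42202/(P(167, 93) + o(148, 76)) = 42202/(-1*167 + 5662/2183) = 42202/(-167 + 5662/2183) = 42202/(-358899/2183) = 42202*(-2183/358899) = -92126966/358899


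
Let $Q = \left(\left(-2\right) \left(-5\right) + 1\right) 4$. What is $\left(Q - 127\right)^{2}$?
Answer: $6889$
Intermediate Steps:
$Q = 44$ ($Q = \left(10 + 1\right) 4 = 11 \cdot 4 = 44$)
$\left(Q - 127\right)^{2} = \left(44 - 127\right)^{2} = \left(-83\right)^{2} = 6889$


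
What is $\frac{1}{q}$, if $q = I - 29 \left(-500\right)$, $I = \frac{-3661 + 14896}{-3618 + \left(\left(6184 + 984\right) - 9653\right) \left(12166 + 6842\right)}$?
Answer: $\frac{15746166}{228319403255} \approx 6.8965 \cdot 10^{-5}$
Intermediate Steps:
$I = - \frac{3745}{15746166}$ ($I = \frac{11235}{-3618 + \left(7168 - 9653\right) 19008} = \frac{11235}{-3618 - 47234880} = \frac{11235}{-47238498} = 11235 \left(- \frac{1}{47238498}\right) = - \frac{3745}{15746166} \approx -0.00023784$)
$q = \frac{228319403255}{15746166}$ ($q = - \frac{3745}{15746166} - 29 \left(-500\right) = - \frac{3745}{15746166} - -14500 = - \frac{3745}{15746166} + 14500 = \frac{228319403255}{15746166} \approx 14500.0$)
$\frac{1}{q} = \frac{1}{\frac{228319403255}{15746166}} = \frac{15746166}{228319403255}$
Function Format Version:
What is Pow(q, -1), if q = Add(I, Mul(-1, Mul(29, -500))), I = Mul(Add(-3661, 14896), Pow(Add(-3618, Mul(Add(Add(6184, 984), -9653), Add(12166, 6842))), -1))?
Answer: Rational(15746166, 228319403255) ≈ 6.8965e-5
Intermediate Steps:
I = Rational(-3745, 15746166) (I = Mul(11235, Pow(Add(-3618, Mul(Add(7168, -9653), 19008)), -1)) = Mul(11235, Pow(Add(-3618, Mul(-2485, 19008)), -1)) = Mul(11235, Pow(Add(-3618, -47234880), -1)) = Mul(11235, Pow(-47238498, -1)) = Mul(11235, Rational(-1, 47238498)) = Rational(-3745, 15746166) ≈ -0.00023784)
q = Rational(228319403255, 15746166) (q = Add(Rational(-3745, 15746166), Mul(-1, Mul(29, -500))) = Add(Rational(-3745, 15746166), Mul(-1, -14500)) = Add(Rational(-3745, 15746166), 14500) = Rational(228319403255, 15746166) ≈ 14500.)
Pow(q, -1) = Pow(Rational(228319403255, 15746166), -1) = Rational(15746166, 228319403255)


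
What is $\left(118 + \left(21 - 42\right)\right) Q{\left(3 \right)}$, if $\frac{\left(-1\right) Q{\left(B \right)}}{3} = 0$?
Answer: $0$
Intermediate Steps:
$Q{\left(B \right)} = 0$ ($Q{\left(B \right)} = \left(-3\right) 0 = 0$)
$\left(118 + \left(21 - 42\right)\right) Q{\left(3 \right)} = \left(118 + \left(21 - 42\right)\right) 0 = \left(118 - 21\right) 0 = 97 \cdot 0 = 0$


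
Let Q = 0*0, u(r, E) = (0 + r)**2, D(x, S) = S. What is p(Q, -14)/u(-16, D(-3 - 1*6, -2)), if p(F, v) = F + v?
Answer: -7/128 ≈ -0.054688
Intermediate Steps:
u(r, E) = r**2
Q = 0
p(Q, -14)/u(-16, D(-3 - 1*6, -2)) = (0 - 14)/((-16)**2) = -14/256 = -14*1/256 = -7/128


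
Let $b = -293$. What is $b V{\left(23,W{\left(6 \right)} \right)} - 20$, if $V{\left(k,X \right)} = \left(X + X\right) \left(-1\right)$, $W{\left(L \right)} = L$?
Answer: $3496$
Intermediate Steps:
$V{\left(k,X \right)} = - 2 X$ ($V{\left(k,X \right)} = 2 X \left(-1\right) = - 2 X$)
$b V{\left(23,W{\left(6 \right)} \right)} - 20 = - 293 \left(\left(-2\right) 6\right) - 20 = \left(-293\right) \left(-12\right) - 20 = 3516 - 20 = 3496$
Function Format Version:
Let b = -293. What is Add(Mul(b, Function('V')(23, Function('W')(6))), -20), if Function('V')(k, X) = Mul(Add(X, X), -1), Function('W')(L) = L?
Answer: 3496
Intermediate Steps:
Function('V')(k, X) = Mul(-2, X) (Function('V')(k, X) = Mul(Mul(2, X), -1) = Mul(-2, X))
Add(Mul(b, Function('V')(23, Function('W')(6))), -20) = Add(Mul(-293, Mul(-2, 6)), -20) = Add(Mul(-293, -12), -20) = Add(3516, -20) = 3496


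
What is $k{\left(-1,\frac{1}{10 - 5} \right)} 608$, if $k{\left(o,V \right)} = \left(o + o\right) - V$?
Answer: $- \frac{6688}{5} \approx -1337.6$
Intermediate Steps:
$k{\left(o,V \right)} = - V + 2 o$ ($k{\left(o,V \right)} = 2 o - V = - V + 2 o$)
$k{\left(-1,\frac{1}{10 - 5} \right)} 608 = \left(- \frac{1}{10 - 5} + 2 \left(-1\right)\right) 608 = \left(- \frac{1}{5} - 2\right) 608 = \left(- \frac{11}{5}\right) 608 = - \frac{6688}{5}$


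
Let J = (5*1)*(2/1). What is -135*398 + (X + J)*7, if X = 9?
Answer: -53597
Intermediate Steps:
J = 10 (J = 5*(2*1) = 5*2 = 10)
-135*398 + (X + J)*7 = -135*398 + (9 + 10)*7 = -53730 + 19*7 = -53730 + 133 = -53597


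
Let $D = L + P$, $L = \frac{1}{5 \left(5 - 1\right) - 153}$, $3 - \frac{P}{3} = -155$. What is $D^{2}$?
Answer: $\frac{3974167681}{17689} \approx 2.2467 \cdot 10^{5}$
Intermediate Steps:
$P = 474$ ($P = 9 - -465 = 9 + 465 = 474$)
$L = - \frac{1}{133}$ ($L = \frac{1}{5 \cdot 4 - 153} = \frac{1}{20 - 153} = \frac{1}{-133} = - \frac{1}{133} \approx -0.0075188$)
$D = \frac{63041}{133}$ ($D = - \frac{1}{133} + 474 = \frac{63041}{133} \approx 473.99$)
$D^{2} = \left(\frac{63041}{133}\right)^{2} = \frac{3974167681}{17689}$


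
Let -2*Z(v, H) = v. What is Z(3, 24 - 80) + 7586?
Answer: 15169/2 ≈ 7584.5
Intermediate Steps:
Z(v, H) = -v/2
Z(3, 24 - 80) + 7586 = -½*3 + 7586 = -3/2 + 7586 = 15169/2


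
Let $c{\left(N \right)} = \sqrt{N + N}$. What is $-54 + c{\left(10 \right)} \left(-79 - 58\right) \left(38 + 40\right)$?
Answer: $-54 - 21372 \sqrt{5} \approx -47843.0$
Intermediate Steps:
$c{\left(N \right)} = \sqrt{2} \sqrt{N}$ ($c{\left(N \right)} = \sqrt{2 N} = \sqrt{2} \sqrt{N}$)
$-54 + c{\left(10 \right)} \left(-79 - 58\right) \left(38 + 40\right) = -54 + \sqrt{2} \sqrt{10} \left(-79 - 58\right) \left(38 + 40\right) = -54 + 2 \sqrt{5} \left(\left(-137\right) 78\right) = -54 + 2 \sqrt{5} \left(-10686\right) = -54 - 21372 \sqrt{5}$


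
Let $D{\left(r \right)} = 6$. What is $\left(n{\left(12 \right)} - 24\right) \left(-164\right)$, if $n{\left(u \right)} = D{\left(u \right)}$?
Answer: $2952$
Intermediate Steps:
$n{\left(u \right)} = 6$
$\left(n{\left(12 \right)} - 24\right) \left(-164\right) = \left(6 - 24\right) \left(-164\right) = \left(-18\right) \left(-164\right) = 2952$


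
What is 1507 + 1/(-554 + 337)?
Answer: 327018/217 ≈ 1507.0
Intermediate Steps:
1507 + 1/(-554 + 337) = 1507 + 1/(-217) = 1507 - 1/217 = 327018/217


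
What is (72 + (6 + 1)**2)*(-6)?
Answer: -726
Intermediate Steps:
(72 + (6 + 1)**2)*(-6) = (72 + 7**2)*(-6) = (72 + 49)*(-6) = 121*(-6) = -726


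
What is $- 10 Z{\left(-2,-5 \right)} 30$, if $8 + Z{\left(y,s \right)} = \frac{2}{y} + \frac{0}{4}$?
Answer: $2700$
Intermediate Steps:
$Z{\left(y,s \right)} = -8 + \frac{2}{y}$ ($Z{\left(y,s \right)} = -8 + \left(\frac{2}{y} + \frac{0}{4}\right) = -8 + \left(\frac{2}{y} + 0 \cdot \frac{1}{4}\right) = -8 + \left(\frac{2}{y} + 0\right) = -8 + \frac{2}{y}$)
$- 10 Z{\left(-2,-5 \right)} 30 = - 10 \left(-8 + \frac{2}{-2}\right) 30 = - 10 \left(-8 + 2 \left(- \frac{1}{2}\right)\right) 30 = - 10 \left(-8 - 1\right) 30 = \left(-10\right) \left(-9\right) 30 = 90 \cdot 30 = 2700$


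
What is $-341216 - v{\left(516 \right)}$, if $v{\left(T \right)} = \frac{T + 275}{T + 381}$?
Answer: $- \frac{306071543}{897} \approx -3.4122 \cdot 10^{5}$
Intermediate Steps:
$v{\left(T \right)} = \frac{275 + T}{381 + T}$
$-341216 - v{\left(516 \right)} = -341216 - \frac{275 + 516}{381 + 516} = -341216 - \frac{1}{897} \cdot 791 = -341216 - \frac{791}{897} = - \frac{306071543}{897}$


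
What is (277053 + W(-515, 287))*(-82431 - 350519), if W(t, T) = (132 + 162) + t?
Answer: -119854414400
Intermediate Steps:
W(t, T) = 294 + t
(277053 + W(-515, 287))*(-82431 - 350519) = (277053 + (294 - 515))*(-82431 - 350519) = (277053 - 221)*(-432950) = 276832*(-432950) = -119854414400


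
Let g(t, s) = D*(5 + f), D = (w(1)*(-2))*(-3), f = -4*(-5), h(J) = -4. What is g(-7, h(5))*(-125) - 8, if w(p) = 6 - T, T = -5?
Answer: -206258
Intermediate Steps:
f = 20
w(p) = 11 (w(p) = 6 - 1*(-5) = 6 + 5 = 11)
D = 66 (D = (11*(-2))*(-3) = -22*(-3) = 66)
g(t, s) = 1650 (g(t, s) = 66*(5 + 20) = 66*25 = 1650)
g(-7, h(5))*(-125) - 8 = 1650*(-125) - 8 = -206250 - 8 = -206258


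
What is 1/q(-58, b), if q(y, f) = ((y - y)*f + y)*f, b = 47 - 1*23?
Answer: -1/1392 ≈ -0.00071839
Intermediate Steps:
b = 24 (b = 47 - 23 = 24)
q(y, f) = f*y (q(y, f) = (0*f + y)*f = (0 + y)*f = y*f = f*y)
1/q(-58, b) = 1/(24*(-58)) = 1/(-1392) = -1/1392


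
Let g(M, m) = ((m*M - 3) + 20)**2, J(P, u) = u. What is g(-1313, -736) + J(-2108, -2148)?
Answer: 933899966077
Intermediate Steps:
g(M, m) = (17 + M*m)**2 (g(M, m) = ((M*m - 3) + 20)**2 = ((-3 + M*m) + 20)**2 = (17 + M*m)**2)
g(-1313, -736) + J(-2108, -2148) = (17 - 1313*(-736))**2 - 2148 = (17 + 966368)**2 - 2148 = 966385**2 - 2148 = 933899968225 - 2148 = 933899966077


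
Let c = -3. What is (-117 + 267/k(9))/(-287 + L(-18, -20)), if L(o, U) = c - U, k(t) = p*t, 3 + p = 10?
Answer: 1184/2835 ≈ 0.41764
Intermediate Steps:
p = 7 (p = -3 + 10 = 7)
k(t) = 7*t
L(o, U) = -3 - U
(-117 + 267/k(9))/(-287 + L(-18, -20)) = (-117 + 267/((7*9)))/(-287 + (-3 - 1*(-20))) = (-117 + 267/63)/(-287 + (-3 + 20)) = (-117 + 267*(1/63))/(-287 + 17) = (-117 + 89/21)/(-270) = -2368/21*(-1/270) = 1184/2835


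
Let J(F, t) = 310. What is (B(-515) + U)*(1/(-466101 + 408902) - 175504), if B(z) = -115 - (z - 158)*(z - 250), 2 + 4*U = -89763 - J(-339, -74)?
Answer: 21582251303019755/228796 ≈ 9.4330e+10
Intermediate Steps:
U = -90075/4 (U = -½ + (-89763 - 1*310)/4 = -½ + (-89763 - 310)/4 = -½ + (¼)*(-90073) = -½ - 90073/4 = -90075/4 ≈ -22519.)
B(z) = -115 - (-250 + z)*(-158 + z) (B(z) = -115 - (-158 + z)*(-250 + z) = -115 - (-250 + z)*(-158 + z))
(B(-515) + U)*(1/(-466101 + 408902) - 175504) = ((-39615 - 1*(-515)² + 408*(-515)) - 90075/4)*(1/(-466101 + 408902) - 175504) = ((-39615 - 1*265225 - 210120) - 90075/4)*(1/(-57199) - 175504) = ((-39615 - 265225 - 210120) - 90075/4)*(-1/57199 - 175504) = (-514960 - 90075/4)*(-10038653297/57199) = -2149915/4*(-10038653297/57199) = 21582251303019755/228796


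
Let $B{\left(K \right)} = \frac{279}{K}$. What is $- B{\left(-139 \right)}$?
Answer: $\frac{279}{139} \approx 2.0072$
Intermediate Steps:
$- B{\left(-139 \right)} = - \frac{279}{-139} = - \frac{279 \left(-1\right)}{139} = \left(-1\right) \left(- \frac{279}{139}\right) = \frac{279}{139}$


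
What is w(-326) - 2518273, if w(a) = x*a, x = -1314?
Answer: -2089909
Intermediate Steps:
w(a) = -1314*a
w(-326) - 2518273 = -1314*(-326) - 2518273 = 428364 - 2518273 = -2089909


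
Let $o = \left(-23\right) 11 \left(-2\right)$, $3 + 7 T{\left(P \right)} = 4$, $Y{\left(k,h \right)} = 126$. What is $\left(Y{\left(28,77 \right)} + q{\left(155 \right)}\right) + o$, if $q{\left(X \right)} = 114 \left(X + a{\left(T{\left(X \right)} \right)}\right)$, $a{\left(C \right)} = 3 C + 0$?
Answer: $\frac{128456}{7} \approx 18351.0$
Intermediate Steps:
$T{\left(P \right)} = \frac{1}{7}$ ($T{\left(P \right)} = - \frac{3}{7} + \frac{1}{7} \cdot 4 = - \frac{3}{7} + \frac{4}{7} = \frac{1}{7}$)
$a{\left(C \right)} = 3 C$
$q{\left(X \right)} = \frac{342}{7} + 114 X$ ($q{\left(X \right)} = 114 \left(X + 3 \cdot \frac{1}{7}\right) = 114 \left(X + \frac{3}{7}\right) = 114 \left(\frac{3}{7} + X\right) = \frac{342}{7} + 114 X$)
$o = 506$ ($o = \left(-253\right) \left(-2\right) = 506$)
$\left(Y{\left(28,77 \right)} + q{\left(155 \right)}\right) + o = \left(126 + \left(\frac{342}{7} + 114 \cdot 155\right)\right) + 506 = \left(126 + \left(\frac{342}{7} + 17670\right)\right) + 506 = \left(126 + \frac{124032}{7}\right) + 506 = \frac{124914}{7} + 506 = \frac{128456}{7}$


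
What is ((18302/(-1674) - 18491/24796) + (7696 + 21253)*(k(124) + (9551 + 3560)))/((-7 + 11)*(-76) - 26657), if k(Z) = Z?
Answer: -7951784180208617/559555388172 ≈ -14211.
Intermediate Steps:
((18302/(-1674) - 18491/24796) + (7696 + 21253)*(k(124) + (9551 + 3560)))/((-7 + 11)*(-76) - 26657) = ((18302/(-1674) - 18491/24796) + (7696 + 21253)*(124 + (9551 + 3560)))/((-7 + 11)*(-76) - 26657) = ((18302*(-1/1674) - 18491*1/24796) + 28949*(124 + 13111))/(4*(-76) - 26657) = ((-9151/837 - 18491/24796) + 28949*13235)/(-304 - 26657) = (-242385163/20754252 + 383140015)/(-26961) = (7951784180208617/20754252)*(-1/26961) = -7951784180208617/559555388172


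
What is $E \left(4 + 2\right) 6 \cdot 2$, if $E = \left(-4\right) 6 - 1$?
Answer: $-1800$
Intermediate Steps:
$E = -25$ ($E = -24 - 1 = -25$)
$E \left(4 + 2\right) 6 \cdot 2 = - 25 \left(4 + 2\right) 6 \cdot 2 = - 25 \cdot 6 \cdot 6 \cdot 2 = \left(-25\right) 36 \cdot 2 = \left(-900\right) 2 = -1800$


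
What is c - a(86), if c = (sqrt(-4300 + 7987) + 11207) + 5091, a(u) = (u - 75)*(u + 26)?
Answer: 15066 + sqrt(3687) ≈ 15127.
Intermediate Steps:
a(u) = (-75 + u)*(26 + u)
c = 16298 + sqrt(3687) (c = (sqrt(3687) + 11207) + 5091 = (11207 + sqrt(3687)) + 5091 = 16298 + sqrt(3687) ≈ 16359.)
c - a(86) = (16298 + sqrt(3687)) - (-1950 + 86**2 - 49*86) = (16298 + sqrt(3687)) - (-1950 + 7396 - 4214) = (16298 + sqrt(3687)) - 1*1232 = (16298 + sqrt(3687)) - 1232 = 15066 + sqrt(3687)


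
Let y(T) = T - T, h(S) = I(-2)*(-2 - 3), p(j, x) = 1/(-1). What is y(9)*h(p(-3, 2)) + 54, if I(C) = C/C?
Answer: 54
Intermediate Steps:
p(j, x) = -1 (p(j, x) = 1*(-1) = -1)
I(C) = 1
h(S) = -5 (h(S) = 1*(-2 - 3) = 1*(-5) = -5)
y(T) = 0
y(9)*h(p(-3, 2)) + 54 = 0*(-5) + 54 = 0 + 54 = 54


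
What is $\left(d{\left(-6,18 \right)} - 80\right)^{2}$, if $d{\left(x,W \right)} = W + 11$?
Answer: $2601$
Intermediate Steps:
$d{\left(x,W \right)} = 11 + W$
$\left(d{\left(-6,18 \right)} - 80\right)^{2} = \left(\left(11 + 18\right) - 80\right)^{2} = \left(29 - 80\right)^{2} = \left(-51\right)^{2} = 2601$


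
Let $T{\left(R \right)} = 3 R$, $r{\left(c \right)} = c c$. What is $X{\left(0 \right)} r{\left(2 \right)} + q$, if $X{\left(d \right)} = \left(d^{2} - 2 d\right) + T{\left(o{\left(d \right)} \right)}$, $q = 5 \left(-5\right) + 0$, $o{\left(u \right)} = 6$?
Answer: $47$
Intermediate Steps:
$r{\left(c \right)} = c^{2}$
$q = -25$ ($q = -25 + 0 = -25$)
$X{\left(d \right)} = 18 + d^{2} - 2 d$ ($X{\left(d \right)} = \left(d^{2} - 2 d\right) + 3 \cdot 6 = \left(d^{2} - 2 d\right) + 18 = 18 + d^{2} - 2 d$)
$X{\left(0 \right)} r{\left(2 \right)} + q = \left(18 + 0^{2} - 0\right) 2^{2} - 25 = \left(18 + 0 + 0\right) 4 - 25 = 18 \cdot 4 - 25 = 72 - 25 = 47$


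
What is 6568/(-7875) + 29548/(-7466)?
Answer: -140863594/29397375 ≈ -4.7917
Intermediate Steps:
6568/(-7875) + 29548/(-7466) = 6568*(-1/7875) + 29548*(-1/7466) = -6568/7875 - 14774/3733 = -140863594/29397375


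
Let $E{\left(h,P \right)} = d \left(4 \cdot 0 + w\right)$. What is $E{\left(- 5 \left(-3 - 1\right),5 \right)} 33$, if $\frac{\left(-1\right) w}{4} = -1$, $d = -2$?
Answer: $-264$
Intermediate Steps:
$w = 4$ ($w = \left(-4\right) \left(-1\right) = 4$)
$E{\left(h,P \right)} = -8$ ($E{\left(h,P \right)} = - 2 \left(4 \cdot 0 + 4\right) = - 2 \left(0 + 4\right) = \left(-2\right) 4 = -8$)
$E{\left(- 5 \left(-3 - 1\right),5 \right)} 33 = \left(-8\right) 33 = -264$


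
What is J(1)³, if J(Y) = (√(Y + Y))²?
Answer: 8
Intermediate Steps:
J(Y) = 2*Y (J(Y) = (√(2*Y))² = (√2*√Y)² = 2*Y)
J(1)³ = (2*1)³ = 2³ = 8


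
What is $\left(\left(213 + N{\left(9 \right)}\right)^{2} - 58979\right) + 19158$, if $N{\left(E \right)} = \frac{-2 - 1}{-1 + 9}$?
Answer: $\frac{344857}{64} \approx 5388.4$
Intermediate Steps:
$N{\left(E \right)} = - \frac{3}{8}$
$\left(\left(213 + N{\left(9 \right)}\right)^{2} - 58979\right) + 19158 = \left(\left(213 - \frac{3}{8}\right)^{2} - 58979\right) + 19158 = \left(\left(\frac{1701}{8}\right)^{2} - 58979\right) + 19158 = \left(\frac{2893401}{64} - 58979\right) + 19158 = - \frac{881255}{64} + 19158 = \frac{344857}{64}$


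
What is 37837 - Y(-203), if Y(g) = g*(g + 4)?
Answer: -2560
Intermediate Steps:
Y(g) = g*(4 + g)
37837 - Y(-203) = 37837 - (-203)*(4 - 203) = 37837 - (-203)*(-199) = 37837 - 1*40397 = 37837 - 40397 = -2560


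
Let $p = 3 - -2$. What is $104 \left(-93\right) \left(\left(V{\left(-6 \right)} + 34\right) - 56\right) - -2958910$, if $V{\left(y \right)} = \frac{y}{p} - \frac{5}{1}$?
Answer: $\frac{16158302}{5} \approx 3.2317 \cdot 10^{6}$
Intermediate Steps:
$p = 5$ ($p = 3 + 2 = 5$)
$V{\left(y \right)} = -5 + \frac{y}{5}$ ($V{\left(y \right)} = \frac{y}{5} - \frac{5}{1} = y \frac{1}{5} - 5 = \frac{y}{5} - 5 = -5 + \frac{y}{5}$)
$104 \left(-93\right) \left(\left(V{\left(-6 \right)} + 34\right) - 56\right) - -2958910 = 104 \left(-93\right) \left(\left(\left(-5 + \frac{1}{5} \left(-6\right)\right) + 34\right) - 56\right) - -2958910 = - 9672 \left(\left(\left(-5 - \frac{6}{5}\right) + 34\right) - 56\right) + 2958910 = - 9672 \left(\left(- \frac{31}{5} + 34\right) - 56\right) + 2958910 = - 9672 \left(\frac{139}{5} - 56\right) + 2958910 = \left(-9672\right) \left(- \frac{141}{5}\right) + 2958910 = \frac{1363752}{5} + 2958910 = \frac{16158302}{5}$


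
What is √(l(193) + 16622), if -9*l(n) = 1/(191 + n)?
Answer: √344673786/144 ≈ 128.93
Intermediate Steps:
l(n) = -1/(9*(191 + n))
√(l(193) + 16622) = √(-1/(1719 + 9*193) + 16622) = √(-1/(1719 + 1737) + 16622) = √(-1/3456 + 16622) = √(57445631/3456) = √344673786/144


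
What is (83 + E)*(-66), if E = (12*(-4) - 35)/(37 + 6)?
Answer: -230076/43 ≈ -5350.6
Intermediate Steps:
E = -83/43 (E = (-48 - 35)/43 = -83*1/43 = -83/43 ≈ -1.9302)
(83 + E)*(-66) = (83 - 83/43)*(-66) = (3486/43)*(-66) = -230076/43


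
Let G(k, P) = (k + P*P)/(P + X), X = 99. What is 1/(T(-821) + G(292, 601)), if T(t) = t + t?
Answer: -700/787907 ≈ -0.00088843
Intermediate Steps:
G(k, P) = (k + P**2)/(99 + P) (G(k, P) = (k + P*P)/(P + 99) = (k + P**2)/(99 + P))
T(t) = 2*t
1/(T(-821) + G(292, 601)) = 1/(2*(-821) + (292 + 601**2)/(99 + 601)) = 1/(-1642 + (292 + 361201)/700) = 1/(-1642 + (1/700)*361493) = 1/(-1642 + 361493/700) = 1/(-787907/700) = -700/787907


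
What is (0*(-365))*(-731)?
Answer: 0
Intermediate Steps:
(0*(-365))*(-731) = 0*(-731) = 0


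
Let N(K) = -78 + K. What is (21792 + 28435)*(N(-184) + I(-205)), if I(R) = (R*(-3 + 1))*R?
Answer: -4234738824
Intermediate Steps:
I(R) = -2*R² (I(R) = (R*(-2))*R = (-2*R)*R = -2*R²)
(21792 + 28435)*(N(-184) + I(-205)) = (21792 + 28435)*((-78 - 184) - 2*(-205)²) = 50227*(-262 - 2*42025) = 50227*(-262 - 84050) = 50227*(-84312) = -4234738824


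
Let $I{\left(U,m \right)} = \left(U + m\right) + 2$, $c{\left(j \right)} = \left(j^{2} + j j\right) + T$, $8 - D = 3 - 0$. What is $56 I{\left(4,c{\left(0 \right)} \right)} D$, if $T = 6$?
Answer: $3360$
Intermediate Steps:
$D = 5$ ($D = 8 - \left(3 - 0\right) = 8 - \left(3 + 0\right) = 8 - 3 = 5$)
$c{\left(j \right)} = 6 + 2 j^{2}$ ($c{\left(j \right)} = \left(j^{2} + j j\right) + 6 = \left(j^{2} + j^{2}\right) + 6 = 2 j^{2} + 6 = 6 + 2 j^{2}$)
$I{\left(U,m \right)} = 2 + U + m$
$56 I{\left(4,c{\left(0 \right)} \right)} D = 56 \left(2 + 4 + \left(6 + 2 \cdot 0^{2}\right)\right) 5 = 56 \left(2 + 4 + \left(6 + 2 \cdot 0\right)\right) 5 = 56 \left(2 + 4 + \left(6 + 0\right)\right) 5 = 56 \left(2 + 4 + 6\right) 5 = 56 \cdot 12 \cdot 5 = 672 \cdot 5 = 3360$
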